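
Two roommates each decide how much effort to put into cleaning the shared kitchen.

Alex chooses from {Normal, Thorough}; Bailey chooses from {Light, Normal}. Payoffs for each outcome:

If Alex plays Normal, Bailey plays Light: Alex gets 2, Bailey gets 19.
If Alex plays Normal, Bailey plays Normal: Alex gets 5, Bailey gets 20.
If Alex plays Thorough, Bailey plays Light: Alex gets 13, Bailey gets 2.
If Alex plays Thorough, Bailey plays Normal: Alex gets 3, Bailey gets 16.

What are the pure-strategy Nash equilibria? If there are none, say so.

The unique pure-strategy Nash equilibrium is (Normal, Normal).

(Normal, Light): Alex can switch to Thorough (2 → 13). Not NE.
(Normal, Normal): Alex gets 5, best alternative 3; Bailey gets 20, best alternative 19. No profitable deviation — NE.
(Thorough, Light): Bailey can switch to Normal (2 → 16). Not NE.
(Thorough, Normal): Alex can switch to Normal (3 → 5). Not NE.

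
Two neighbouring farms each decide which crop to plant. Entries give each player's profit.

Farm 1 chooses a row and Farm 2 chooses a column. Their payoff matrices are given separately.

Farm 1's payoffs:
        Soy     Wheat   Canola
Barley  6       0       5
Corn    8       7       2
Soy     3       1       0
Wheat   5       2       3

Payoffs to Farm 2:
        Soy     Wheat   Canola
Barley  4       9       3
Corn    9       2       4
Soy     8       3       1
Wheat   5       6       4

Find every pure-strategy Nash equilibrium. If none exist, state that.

(Corn, Soy)

For each player, find the best response to each opponent profile; mutual best responses are the pure NE.
Farm 1 against Soy: payoffs 6, 8, 3, 5 → best response Corn.
Farm 1 against Wheat: payoffs 0, 7, 1, 2 → best response Corn.
Farm 1 against Canola: payoffs 5, 2, 0, 3 → best response Barley.
Farm 2 against Barley: payoffs 4, 9, 3 → best response Wheat.
Farm 2 against Corn: payoffs 9, 2, 4 → best response Soy.
Farm 2 against Soy: payoffs 8, 3, 1 → best response Soy.
Farm 2 against Wheat: payoffs 5, 6, 4 → best response Wheat.
Mutual best responses: (Corn, Soy).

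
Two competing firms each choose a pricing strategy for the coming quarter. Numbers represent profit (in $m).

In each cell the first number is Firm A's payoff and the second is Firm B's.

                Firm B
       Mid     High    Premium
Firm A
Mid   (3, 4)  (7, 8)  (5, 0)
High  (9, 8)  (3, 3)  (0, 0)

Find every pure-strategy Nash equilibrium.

Firm A against Mid: payoffs 3, 9 → best response High.
Firm A against High: payoffs 7, 3 → best response Mid.
Firm A against Premium: payoffs 5, 0 → best response Mid.
Firm B against Mid: payoffs 4, 8, 0 → best response High.
Firm B against High: payoffs 8, 3, 0 → best response Mid.
Mutual best responses: (Mid, High); (High, Mid).

Pure-strategy Nash equilibria: (Mid, High), (High, Mid)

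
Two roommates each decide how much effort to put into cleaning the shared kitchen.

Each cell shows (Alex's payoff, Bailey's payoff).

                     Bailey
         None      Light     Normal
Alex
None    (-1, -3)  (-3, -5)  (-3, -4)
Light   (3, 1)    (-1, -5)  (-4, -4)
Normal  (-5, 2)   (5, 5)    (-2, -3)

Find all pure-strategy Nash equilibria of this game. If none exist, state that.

(None, None): Alex can switch to Light (-1 → 3). Not NE.
(None, Light): Alex can switch to Light (-3 → -1). Not NE.
(None, Normal): Alex can switch to Normal (-3 → -2). Not NE.
(Light, None): Alex gets 3, best alternative -1; Bailey gets 1, best alternative -4. No profitable deviation — NE.
(Light, Light): Alex can switch to Normal (-1 → 5). Not NE.
(Light, Normal): Alex can switch to None (-4 → -3). Not NE.
(Normal, None): Alex can switch to None (-5 → -1). Not NE.
(Normal, Light): Alex gets 5, best alternative -1; Bailey gets 5, best alternative 2. No profitable deviation — NE.
(Normal, Normal): Bailey can switch to None (-3 → 2). Not NE.

(Light, None), (Normal, Light)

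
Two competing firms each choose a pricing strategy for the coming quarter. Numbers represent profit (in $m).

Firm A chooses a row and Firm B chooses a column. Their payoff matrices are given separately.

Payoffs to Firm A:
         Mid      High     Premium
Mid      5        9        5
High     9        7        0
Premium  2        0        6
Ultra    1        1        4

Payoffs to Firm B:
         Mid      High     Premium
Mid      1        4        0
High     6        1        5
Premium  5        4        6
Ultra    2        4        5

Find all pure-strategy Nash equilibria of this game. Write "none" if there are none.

(Mid, Mid): Firm A can switch to High (5 → 9). Not NE.
(Mid, High): Firm A gets 9, best alternative 7; Firm B gets 4, best alternative 1. No profitable deviation — NE.
(Mid, Premium): Firm A can switch to Premium (5 → 6). Not NE.
(High, Mid): Firm A gets 9, best alternative 5; Firm B gets 6, best alternative 5. No profitable deviation — NE.
(High, High): Firm A can switch to Mid (7 → 9). Not NE.
(High, Premium): Firm A can switch to Mid (0 → 5). Not NE.
(Premium, Mid): Firm A can switch to Mid (2 → 5). Not NE.
(Premium, High): Firm A can switch to Mid (0 → 9). Not NE.
(Premium, Premium): Firm A gets 6, best alternative 5; Firm B gets 6, best alternative 5. No profitable deviation — NE.
(Ultra, Mid): Firm A can switch to Mid (1 → 5). Not NE.
(Ultra, High): Firm A can switch to Mid (1 → 9). Not NE.
(The remaining 1 profile has a profitable deviation by the same check.)

The pure Nash equilibria are (Mid, High) and (High, Mid) and (Premium, Premium).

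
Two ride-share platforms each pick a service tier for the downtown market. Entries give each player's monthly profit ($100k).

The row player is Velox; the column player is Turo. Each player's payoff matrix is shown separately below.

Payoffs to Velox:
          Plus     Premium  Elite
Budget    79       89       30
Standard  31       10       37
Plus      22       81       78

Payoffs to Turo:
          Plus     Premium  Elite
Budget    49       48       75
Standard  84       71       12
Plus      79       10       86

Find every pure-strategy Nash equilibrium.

(Budget, Plus): Turo can switch to Elite (49 → 75). Not NE.
(Budget, Premium): Turo can switch to Plus (48 → 49). Not NE.
(Budget, Elite): Velox can switch to Standard (30 → 37). Not NE.
(Standard, Plus): Velox can switch to Budget (31 → 79). Not NE.
(Standard, Premium): Velox can switch to Budget (10 → 89). Not NE.
(Standard, Elite): Velox can switch to Plus (37 → 78). Not NE.
(Plus, Plus): Velox can switch to Budget (22 → 79). Not NE.
(Plus, Premium): Velox can switch to Budget (81 → 89). Not NE.
(Plus, Elite): Velox gets 78, best alternative 37; Turo gets 86, best alternative 79. No profitable deviation — NE.

Pure NE: (Plus, Elite)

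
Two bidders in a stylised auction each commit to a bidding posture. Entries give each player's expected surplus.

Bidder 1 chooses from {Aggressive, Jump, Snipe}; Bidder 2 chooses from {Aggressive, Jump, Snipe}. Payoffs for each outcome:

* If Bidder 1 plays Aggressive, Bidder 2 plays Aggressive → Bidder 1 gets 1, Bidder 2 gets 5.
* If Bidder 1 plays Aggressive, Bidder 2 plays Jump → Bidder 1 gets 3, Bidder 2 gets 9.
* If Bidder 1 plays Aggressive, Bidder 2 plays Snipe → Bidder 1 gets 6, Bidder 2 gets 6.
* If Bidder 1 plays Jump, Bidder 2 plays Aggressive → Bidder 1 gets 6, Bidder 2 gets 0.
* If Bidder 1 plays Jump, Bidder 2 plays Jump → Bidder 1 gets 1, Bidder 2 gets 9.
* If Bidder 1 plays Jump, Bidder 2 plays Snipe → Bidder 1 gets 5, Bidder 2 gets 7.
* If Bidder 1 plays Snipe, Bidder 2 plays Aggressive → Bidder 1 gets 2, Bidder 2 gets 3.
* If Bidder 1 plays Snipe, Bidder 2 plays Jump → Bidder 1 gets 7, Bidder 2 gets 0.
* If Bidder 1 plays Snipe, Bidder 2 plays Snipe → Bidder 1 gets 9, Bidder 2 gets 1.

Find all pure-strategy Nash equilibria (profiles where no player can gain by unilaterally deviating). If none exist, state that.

Bidder 1 against Aggressive: payoffs 1, 6, 2 → best response Jump.
Bidder 1 against Jump: payoffs 3, 1, 7 → best response Snipe.
Bidder 1 against Snipe: payoffs 6, 5, 9 → best response Snipe.
Bidder 2 against Aggressive: payoffs 5, 9, 6 → best response Jump.
Bidder 2 against Jump: payoffs 0, 9, 7 → best response Jump.
Bidder 2 against Snipe: payoffs 3, 0, 1 → best response Aggressive.
No profile is a mutual best response for all players.

This game has no pure Nash equilibrium.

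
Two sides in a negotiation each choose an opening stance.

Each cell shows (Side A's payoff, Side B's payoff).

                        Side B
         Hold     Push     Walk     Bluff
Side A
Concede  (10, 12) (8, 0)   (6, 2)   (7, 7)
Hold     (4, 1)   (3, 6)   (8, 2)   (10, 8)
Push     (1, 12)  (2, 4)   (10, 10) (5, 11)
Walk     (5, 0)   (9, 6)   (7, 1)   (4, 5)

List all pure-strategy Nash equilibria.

(Concede, Hold); (Hold, Bluff); (Walk, Push)

Check each profile: it is a Nash equilibrium iff no player can strictly gain by switching unilaterally.
(Concede, Hold): Side A gets 10, best alternative 5; Side B gets 12, best alternative 7. No profitable deviation — NE.
(Concede, Push): Side A can switch to Walk (8 → 9). Not NE.
(Concede, Walk): Side A can switch to Hold (6 → 8). Not NE.
(Concede, Bluff): Side A can switch to Hold (7 → 10). Not NE.
(Hold, Hold): Side A can switch to Concede (4 → 10). Not NE.
(Hold, Push): Side A can switch to Concede (3 → 8). Not NE.
(Hold, Walk): Side A can switch to Push (8 → 10). Not NE.
(Hold, Bluff): Side A gets 10, best alternative 7; Side B gets 8, best alternative 6. No profitable deviation — NE.
(Push, Hold): Side A can switch to Concede (1 → 10). Not NE.
(Push, Push): Side A can switch to Concede (2 → 8). Not NE.
(Walk, Push): Side A gets 9, best alternative 8; Side B gets 6, best alternative 5. No profitable deviation — NE.
(The remaining 5 profiles each have a profitable deviation by the same check.)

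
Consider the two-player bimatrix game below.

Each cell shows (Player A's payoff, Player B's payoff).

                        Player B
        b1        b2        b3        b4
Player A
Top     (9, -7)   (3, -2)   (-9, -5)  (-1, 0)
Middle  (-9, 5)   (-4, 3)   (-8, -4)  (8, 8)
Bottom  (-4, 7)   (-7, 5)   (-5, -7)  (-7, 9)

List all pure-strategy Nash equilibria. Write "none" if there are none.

For each strategy profile, look for a profitable unilateral deviation.
(Top, b1): Player B can switch to b2 (-7 → -2). Not NE.
(Top, b2): Player B can switch to b4 (-2 → 0). Not NE.
(Top, b3): Player A can switch to Middle (-9 → -8). Not NE.
(Top, b4): Player A can switch to Middle (-1 → 8). Not NE.
(Middle, b1): Player A can switch to Top (-9 → 9). Not NE.
(Middle, b2): Player A can switch to Top (-4 → 3). Not NE.
(Middle, b3): Player A can switch to Bottom (-8 → -5). Not NE.
(Middle, b4): Player A gets 8, best alternative -1; Player B gets 8, best alternative 5. No profitable deviation — NE.
(Bottom, b1): Player A can switch to Top (-4 → 9). Not NE.
(The remaining 3 profiles each have a profitable deviation by the same check.)

Pure NE: (Middle, b4)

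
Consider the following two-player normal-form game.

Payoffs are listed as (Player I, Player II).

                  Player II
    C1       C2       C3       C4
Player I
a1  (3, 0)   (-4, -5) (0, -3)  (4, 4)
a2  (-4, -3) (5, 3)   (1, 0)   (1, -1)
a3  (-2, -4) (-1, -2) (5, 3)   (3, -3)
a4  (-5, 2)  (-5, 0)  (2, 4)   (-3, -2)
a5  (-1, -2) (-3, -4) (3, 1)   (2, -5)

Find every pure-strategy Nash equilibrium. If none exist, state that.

For each player, find the best response to each opponent profile; mutual best responses are the pure NE.
Player I against C1: payoffs 3, -4, -2, -5, -1 → best response a1.
Player I against C2: payoffs -4, 5, -1, -5, -3 → best response a2.
Player I against C3: payoffs 0, 1, 5, 2, 3 → best response a3.
Player I against C4: payoffs 4, 1, 3, -3, 2 → best response a1.
Player II against a1: payoffs 0, -5, -3, 4 → best response C4.
Player II against a2: payoffs -3, 3, 0, -1 → best response C2.
Player II against a3: payoffs -4, -2, 3, -3 → best response C3.
Player II against a4: payoffs 2, 0, 4, -2 → best response C3.
Player II against a5: payoffs -2, -4, 1, -5 → best response C3.
Mutual best responses: (a1, C4); (a2, C2); (a3, C3).

The pure Nash equilibria are (a1, C4); (a2, C2); (a3, C3).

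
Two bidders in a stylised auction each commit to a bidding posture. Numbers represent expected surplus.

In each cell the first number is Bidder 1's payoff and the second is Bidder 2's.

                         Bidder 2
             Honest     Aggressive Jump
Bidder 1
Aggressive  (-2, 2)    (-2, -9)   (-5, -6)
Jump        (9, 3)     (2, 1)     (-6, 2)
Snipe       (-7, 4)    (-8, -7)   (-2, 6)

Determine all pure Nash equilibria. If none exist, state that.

Bidder 1 against Honest: payoffs -2, 9, -7 → best response Jump.
Bidder 1 against Aggressive: payoffs -2, 2, -8 → best response Jump.
Bidder 1 against Jump: payoffs -5, -6, -2 → best response Snipe.
Bidder 2 against Aggressive: payoffs 2, -9, -6 → best response Honest.
Bidder 2 against Jump: payoffs 3, 1, 2 → best response Honest.
Bidder 2 against Snipe: payoffs 4, -7, 6 → best response Jump.
Mutual best responses: (Jump, Honest); (Snipe, Jump).

The pure Nash equilibria are (Jump, Honest); (Snipe, Jump).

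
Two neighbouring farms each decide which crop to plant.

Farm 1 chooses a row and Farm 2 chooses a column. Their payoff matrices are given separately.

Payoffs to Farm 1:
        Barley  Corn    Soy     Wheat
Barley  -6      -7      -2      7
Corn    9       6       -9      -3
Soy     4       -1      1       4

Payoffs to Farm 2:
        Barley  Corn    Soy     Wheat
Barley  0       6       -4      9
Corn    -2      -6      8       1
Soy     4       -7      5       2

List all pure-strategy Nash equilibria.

Pure-strategy Nash equilibria: (Barley, Wheat), (Soy, Soy)

(Barley, Barley): Farm 1 can switch to Corn (-6 → 9). Not NE.
(Barley, Corn): Farm 1 can switch to Corn (-7 → 6). Not NE.
(Barley, Soy): Farm 1 can switch to Soy (-2 → 1). Not NE.
(Barley, Wheat): Farm 1 gets 7, best alternative 4; Farm 2 gets 9, best alternative 6. No profitable deviation — NE.
(Corn, Barley): Farm 2 can switch to Soy (-2 → 8). Not NE.
(Corn, Corn): Farm 2 can switch to Barley (-6 → -2). Not NE.
(Corn, Soy): Farm 1 can switch to Barley (-9 → -2). Not NE.
(Soy, Soy): Farm 1 gets 1, best alternative -2; Farm 2 gets 5, best alternative 4. No profitable deviation — NE.
(The remaining 4 profiles each have a profitable deviation by the same check.)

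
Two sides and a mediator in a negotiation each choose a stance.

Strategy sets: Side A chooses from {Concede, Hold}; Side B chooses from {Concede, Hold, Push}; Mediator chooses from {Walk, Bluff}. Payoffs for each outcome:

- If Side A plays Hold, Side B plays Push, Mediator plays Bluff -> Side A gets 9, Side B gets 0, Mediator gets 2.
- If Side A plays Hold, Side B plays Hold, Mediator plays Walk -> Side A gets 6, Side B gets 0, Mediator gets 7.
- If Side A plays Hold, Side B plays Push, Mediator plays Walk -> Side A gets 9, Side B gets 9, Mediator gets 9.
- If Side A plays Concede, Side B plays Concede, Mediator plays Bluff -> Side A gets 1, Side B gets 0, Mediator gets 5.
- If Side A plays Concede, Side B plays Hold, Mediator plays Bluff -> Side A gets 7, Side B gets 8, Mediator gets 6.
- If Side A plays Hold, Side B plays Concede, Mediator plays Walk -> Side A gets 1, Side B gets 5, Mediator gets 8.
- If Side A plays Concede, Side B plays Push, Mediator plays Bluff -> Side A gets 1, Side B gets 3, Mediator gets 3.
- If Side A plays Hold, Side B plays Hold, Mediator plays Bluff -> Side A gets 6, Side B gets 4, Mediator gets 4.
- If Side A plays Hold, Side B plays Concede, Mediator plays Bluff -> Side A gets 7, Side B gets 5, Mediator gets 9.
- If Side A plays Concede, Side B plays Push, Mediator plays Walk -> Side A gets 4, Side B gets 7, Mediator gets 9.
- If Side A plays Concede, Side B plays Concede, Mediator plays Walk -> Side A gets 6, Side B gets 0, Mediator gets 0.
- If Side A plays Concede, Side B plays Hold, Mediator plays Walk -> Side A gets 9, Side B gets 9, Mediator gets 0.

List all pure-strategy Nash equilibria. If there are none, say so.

(Concede, Concede, Walk): Side B can switch to Hold (0 → 9). Not NE.
(Concede, Concede, Bluff): Side A can switch to Hold (1 → 7). Not NE.
(Concede, Hold, Walk): Mediator can switch to Bluff (0 → 6). Not NE.
(Concede, Hold, Bluff): Side A gets 7, best alternative 6; Side B gets 8, best alternative 3; Mediator gets 6, best alternative 0. No profitable deviation — NE.
(Concede, Push, Walk): Side A can switch to Hold (4 → 9). Not NE.
(Concede, Push, Bluff): Side A can switch to Hold (1 → 9). Not NE.
(Hold, Concede, Walk): Side A can switch to Concede (1 → 6). Not NE.
(Hold, Concede, Bluff): Side A gets 7, best alternative 1; Side B gets 5, best alternative 4; Mediator gets 9, best alternative 8. No profitable deviation — NE.
(Hold, Hold, Walk): Side A can switch to Concede (6 → 9). Not NE.
(Hold, Hold, Bluff): Side A can switch to Concede (6 → 7). Not NE.
(Hold, Push, Walk): Side A gets 9, best alternative 4; Side B gets 9, best alternative 5; Mediator gets 9, best alternative 2. No profitable deviation — NE.
(Hold, Push, Bluff): Side B can switch to Concede (0 → 5). Not NE.

The pure Nash equilibria are (Concede, Hold, Bluff); (Hold, Concede, Bluff); (Hold, Push, Walk).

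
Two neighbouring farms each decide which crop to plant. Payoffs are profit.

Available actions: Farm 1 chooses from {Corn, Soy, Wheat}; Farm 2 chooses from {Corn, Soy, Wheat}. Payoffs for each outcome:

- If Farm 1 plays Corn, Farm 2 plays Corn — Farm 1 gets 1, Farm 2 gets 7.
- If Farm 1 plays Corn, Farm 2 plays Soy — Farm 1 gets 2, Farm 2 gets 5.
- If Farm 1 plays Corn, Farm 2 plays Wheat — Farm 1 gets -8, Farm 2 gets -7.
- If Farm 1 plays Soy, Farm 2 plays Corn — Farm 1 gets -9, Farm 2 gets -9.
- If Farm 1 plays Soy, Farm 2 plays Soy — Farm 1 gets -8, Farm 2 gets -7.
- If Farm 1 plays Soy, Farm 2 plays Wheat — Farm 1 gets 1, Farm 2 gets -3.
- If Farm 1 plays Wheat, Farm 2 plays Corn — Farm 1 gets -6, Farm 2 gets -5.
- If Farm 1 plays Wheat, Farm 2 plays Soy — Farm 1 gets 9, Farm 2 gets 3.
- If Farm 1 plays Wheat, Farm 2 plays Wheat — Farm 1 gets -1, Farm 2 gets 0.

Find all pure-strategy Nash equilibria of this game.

The pure Nash equilibria are (Corn, Corn); (Soy, Wheat); (Wheat, Soy).

Check each profile: it is a Nash equilibrium iff no player can strictly gain by switching unilaterally.
(Corn, Corn): Farm 1 gets 1, best alternative -6; Farm 2 gets 7, best alternative 5. No profitable deviation — NE.
(Corn, Soy): Farm 1 can switch to Wheat (2 → 9). Not NE.
(Corn, Wheat): Farm 1 can switch to Soy (-8 → 1). Not NE.
(Soy, Corn): Farm 1 can switch to Corn (-9 → 1). Not NE.
(Soy, Soy): Farm 1 can switch to Corn (-8 → 2). Not NE.
(Soy, Wheat): Farm 1 gets 1, best alternative -1; Farm 2 gets -3, best alternative -7. No profitable deviation — NE.
(Wheat, Corn): Farm 1 can switch to Corn (-6 → 1). Not NE.
(Wheat, Soy): Farm 1 gets 9, best alternative 2; Farm 2 gets 3, best alternative 0. No profitable deviation — NE.
(Wheat, Wheat): Farm 1 can switch to Soy (-1 → 1). Not NE.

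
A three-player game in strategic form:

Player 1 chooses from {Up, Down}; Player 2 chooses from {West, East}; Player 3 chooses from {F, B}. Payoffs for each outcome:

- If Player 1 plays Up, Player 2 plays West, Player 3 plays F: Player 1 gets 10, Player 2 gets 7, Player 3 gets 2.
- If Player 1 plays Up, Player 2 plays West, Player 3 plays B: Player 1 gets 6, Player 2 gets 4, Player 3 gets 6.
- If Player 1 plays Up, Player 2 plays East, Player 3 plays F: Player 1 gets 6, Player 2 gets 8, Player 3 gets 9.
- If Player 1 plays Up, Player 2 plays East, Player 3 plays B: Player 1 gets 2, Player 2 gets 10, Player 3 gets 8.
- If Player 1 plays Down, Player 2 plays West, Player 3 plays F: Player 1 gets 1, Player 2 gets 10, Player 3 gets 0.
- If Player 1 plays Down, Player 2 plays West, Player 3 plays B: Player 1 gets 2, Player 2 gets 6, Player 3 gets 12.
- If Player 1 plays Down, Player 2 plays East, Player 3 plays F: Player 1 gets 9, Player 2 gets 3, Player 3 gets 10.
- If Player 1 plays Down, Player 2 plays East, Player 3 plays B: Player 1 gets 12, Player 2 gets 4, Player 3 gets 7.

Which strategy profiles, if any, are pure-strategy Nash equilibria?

(Up, West, F): Player 2 can switch to East (7 → 8). Not NE.
(Up, West, B): Player 2 can switch to East (4 → 10). Not NE.
(Up, East, F): Player 1 can switch to Down (6 → 9). Not NE.
(Up, East, B): Player 1 can switch to Down (2 → 12). Not NE.
(Down, West, F): Player 1 can switch to Up (1 → 10). Not NE.
(Down, West, B): Player 1 can switch to Up (2 → 6). Not NE.
(Down, East, F): Player 2 can switch to West (3 → 10). Not NE.
(Down, East, B): Player 2 can switch to West (4 → 6). Not NE.

none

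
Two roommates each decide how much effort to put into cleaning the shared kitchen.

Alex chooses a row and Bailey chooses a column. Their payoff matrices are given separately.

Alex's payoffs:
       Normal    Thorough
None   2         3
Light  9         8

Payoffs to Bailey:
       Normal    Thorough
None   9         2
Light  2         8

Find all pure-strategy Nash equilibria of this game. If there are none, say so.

Alex against Normal: payoffs 2, 9 → best response Light.
Alex against Thorough: payoffs 3, 8 → best response Light.
Bailey against None: payoffs 9, 2 → best response Normal.
Bailey against Light: payoffs 2, 8 → best response Thorough.
Mutual best responses: (Light, Thorough).

(Light, Thorough)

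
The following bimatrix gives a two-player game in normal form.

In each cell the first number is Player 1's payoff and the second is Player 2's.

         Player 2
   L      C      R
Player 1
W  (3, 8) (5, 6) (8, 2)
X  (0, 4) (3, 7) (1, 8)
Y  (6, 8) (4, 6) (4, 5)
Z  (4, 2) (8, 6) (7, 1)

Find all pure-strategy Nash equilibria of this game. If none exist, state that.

(W, L): Player 1 can switch to Y (3 → 6). Not NE.
(W, C): Player 1 can switch to Z (5 → 8). Not NE.
(W, R): Player 2 can switch to L (2 → 8). Not NE.
(X, L): Player 1 can switch to W (0 → 3). Not NE.
(X, C): Player 1 can switch to W (3 → 5). Not NE.
(X, R): Player 1 can switch to W (1 → 8). Not NE.
(Y, L): Player 1 gets 6, best alternative 4; Player 2 gets 8, best alternative 6. No profitable deviation — NE.
(Y, C): Player 1 can switch to W (4 → 5). Not NE.
(Y, R): Player 1 can switch to W (4 → 8). Not NE.
(Z, C): Player 1 gets 8, best alternative 5; Player 2 gets 6, best alternative 2. No profitable deviation — NE.
(The remaining 2 profiles each have a profitable deviation by the same check.)

The pure Nash equilibria are (Y, L); (Z, C).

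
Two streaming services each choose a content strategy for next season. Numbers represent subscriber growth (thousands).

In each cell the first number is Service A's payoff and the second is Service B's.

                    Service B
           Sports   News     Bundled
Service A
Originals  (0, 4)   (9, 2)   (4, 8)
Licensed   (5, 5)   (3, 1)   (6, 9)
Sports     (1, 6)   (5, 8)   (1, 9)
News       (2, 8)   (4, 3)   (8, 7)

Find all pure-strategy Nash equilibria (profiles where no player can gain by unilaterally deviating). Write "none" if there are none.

There is no pure-strategy Nash equilibrium.

Mark each player's best response to every combination of opponents' strategies; a profile where every player is best-responding is a pure Nash equilibrium.
Service A against Sports: payoffs 0, 5, 1, 2 → best response Licensed.
Service A against News: payoffs 9, 3, 5, 4 → best response Originals.
Service A against Bundled: payoffs 4, 6, 1, 8 → best response News.
Service B against Originals: payoffs 4, 2, 8 → best response Bundled.
Service B against Licensed: payoffs 5, 1, 9 → best response Bundled.
Service B against Sports: payoffs 6, 8, 9 → best response Bundled.
Service B against News: payoffs 8, 3, 7 → best response Sports.
No profile is a mutual best response for all players.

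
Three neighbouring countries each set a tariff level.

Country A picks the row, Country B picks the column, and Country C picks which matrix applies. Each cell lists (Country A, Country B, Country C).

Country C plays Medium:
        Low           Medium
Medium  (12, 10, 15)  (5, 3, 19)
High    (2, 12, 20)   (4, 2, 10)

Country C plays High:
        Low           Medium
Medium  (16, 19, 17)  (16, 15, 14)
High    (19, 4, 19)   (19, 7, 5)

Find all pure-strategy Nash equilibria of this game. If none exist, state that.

(Medium, Low, Medium): Country C can switch to High (15 → 17). Not NE.
(Medium, Low, High): Country A can switch to High (16 → 19). Not NE.
(Medium, Medium, Medium): Country B can switch to Low (3 → 10). Not NE.
(Medium, Medium, High): Country A can switch to High (16 → 19). Not NE.
(High, Low, Medium): Country A can switch to Medium (2 → 12). Not NE.
(High, Low, High): Country B can switch to Medium (4 → 7). Not NE.
(High, Medium, Medium): Country A can switch to Medium (4 → 5). Not NE.
(High, Medium, High): Country C can switch to Medium (5 → 10). Not NE.

No pure-strategy Nash equilibrium.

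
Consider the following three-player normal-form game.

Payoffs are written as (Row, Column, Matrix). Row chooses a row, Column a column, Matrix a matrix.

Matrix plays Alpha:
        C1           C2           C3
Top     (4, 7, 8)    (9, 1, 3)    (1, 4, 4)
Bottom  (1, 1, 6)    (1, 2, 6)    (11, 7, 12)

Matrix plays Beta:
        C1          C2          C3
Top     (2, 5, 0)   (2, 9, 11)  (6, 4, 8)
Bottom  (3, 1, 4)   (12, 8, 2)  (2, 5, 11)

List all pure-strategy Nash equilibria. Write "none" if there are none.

(Top, C1, Alpha) and (Bottom, C3, Alpha)

For each player, find the best response to each opponent profile; mutual best responses are the pure NE.
Row against (C1, Alpha): payoffs 4, 1 → best response Top.
Row against (C1, Beta): payoffs 2, 3 → best response Bottom.
Row against (C2, Alpha): payoffs 9, 1 → best response Top.
Row against (C2, Beta): payoffs 2, 12 → best response Bottom.
Row against (C3, Alpha): payoffs 1, 11 → best response Bottom.
Row against (C3, Beta): payoffs 6, 2 → best response Top.
Column against (Top, Alpha): payoffs 7, 1, 4 → best response C1.
Column against (Top, Beta): payoffs 5, 9, 4 → best response C2.
Column against (Bottom, Alpha): payoffs 1, 2, 7 → best response C3.
Column against (Bottom, Beta): payoffs 1, 8, 5 → best response C2.
Matrix against (Top, C1): payoffs 8, 0 → best response Alpha.
Matrix against (Top, C2): payoffs 3, 11 → best response Beta.
Matrix against (Top, C3): payoffs 4, 8 → best response Beta.
Matrix against (Bottom, C1): payoffs 6, 4 → best response Alpha.
Matrix against (Bottom, C2): payoffs 6, 2 → best response Alpha.
Matrix against (Bottom, C3): payoffs 12, 11 → best response Alpha.
Mutual best responses: (Top, C1, Alpha); (Bottom, C3, Alpha).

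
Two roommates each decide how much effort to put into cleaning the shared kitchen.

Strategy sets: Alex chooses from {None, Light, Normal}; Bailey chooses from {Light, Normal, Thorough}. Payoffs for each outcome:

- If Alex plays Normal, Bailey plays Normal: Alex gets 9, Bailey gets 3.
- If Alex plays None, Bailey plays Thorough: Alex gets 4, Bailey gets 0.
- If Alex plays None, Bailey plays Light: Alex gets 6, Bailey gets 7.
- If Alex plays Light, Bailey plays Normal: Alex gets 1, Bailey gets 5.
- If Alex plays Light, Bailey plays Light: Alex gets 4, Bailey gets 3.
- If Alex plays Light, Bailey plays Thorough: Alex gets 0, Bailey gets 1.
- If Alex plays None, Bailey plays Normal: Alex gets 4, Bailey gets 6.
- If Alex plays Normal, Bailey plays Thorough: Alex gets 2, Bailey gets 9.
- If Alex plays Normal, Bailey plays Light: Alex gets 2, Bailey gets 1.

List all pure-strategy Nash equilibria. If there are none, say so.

(None, Light)

Mark each player's best response to every combination of opponents' strategies; a profile where every player is best-responding is a pure Nash equilibrium.
Alex against Light: payoffs 6, 4, 2 → best response None.
Alex against Normal: payoffs 4, 1, 9 → best response Normal.
Alex against Thorough: payoffs 4, 0, 2 → best response None.
Bailey against None: payoffs 7, 6, 0 → best response Light.
Bailey against Light: payoffs 3, 5, 1 → best response Normal.
Bailey against Normal: payoffs 1, 3, 9 → best response Thorough.
Mutual best responses: (None, Light).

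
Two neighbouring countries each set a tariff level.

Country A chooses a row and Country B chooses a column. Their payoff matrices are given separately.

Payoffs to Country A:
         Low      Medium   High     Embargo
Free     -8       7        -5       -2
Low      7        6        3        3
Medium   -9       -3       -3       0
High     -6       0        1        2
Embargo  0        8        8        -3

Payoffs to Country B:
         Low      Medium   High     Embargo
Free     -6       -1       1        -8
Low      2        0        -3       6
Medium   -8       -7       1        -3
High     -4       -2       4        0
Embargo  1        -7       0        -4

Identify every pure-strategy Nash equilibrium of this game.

(Low, Embargo)

Country A against Low: payoffs -8, 7, -9, -6, 0 → best response Low.
Country A against Medium: payoffs 7, 6, -3, 0, 8 → best response Embargo.
Country A against High: payoffs -5, 3, -3, 1, 8 → best response Embargo.
Country A against Embargo: payoffs -2, 3, 0, 2, -3 → best response Low.
Country B against Free: payoffs -6, -1, 1, -8 → best response High.
Country B against Low: payoffs 2, 0, -3, 6 → best response Embargo.
Country B against Medium: payoffs -8, -7, 1, -3 → best response High.
Country B against High: payoffs -4, -2, 4, 0 → best response High.
Country B against Embargo: payoffs 1, -7, 0, -4 → best response Low.
Mutual best responses: (Low, Embargo).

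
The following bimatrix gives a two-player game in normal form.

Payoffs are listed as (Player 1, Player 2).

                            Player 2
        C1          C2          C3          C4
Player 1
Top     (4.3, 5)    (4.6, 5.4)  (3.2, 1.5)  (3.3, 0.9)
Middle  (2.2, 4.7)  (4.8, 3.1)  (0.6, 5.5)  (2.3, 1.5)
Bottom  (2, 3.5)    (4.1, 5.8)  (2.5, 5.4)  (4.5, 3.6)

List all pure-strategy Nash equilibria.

(Top, C1): Player 2 can switch to C2 (5 → 5.4). Not NE.
(Top, C2): Player 1 can switch to Middle (4.6 → 4.8). Not NE.
(Top, C3): Player 2 can switch to C1 (1.5 → 5). Not NE.
(Top, C4): Player 1 can switch to Bottom (3.3 → 4.5). Not NE.
(Middle, C1): Player 1 can switch to Top (2.2 → 4.3). Not NE.
(Middle, C2): Player 2 can switch to C1 (3.1 → 4.7). Not NE.
(Middle, C3): Player 1 can switch to Top (0.6 → 3.2). Not NE.
(Middle, C4): Player 1 can switch to Top (2.3 → 3.3). Not NE.
(Bottom, C1): Player 1 can switch to Top (2 → 4.3). Not NE.
(Bottom, C2): Player 1 can switch to Top (4.1 → 4.6). Not NE.
(The remaining 2 profiles each have a profitable deviation by the same check.)

none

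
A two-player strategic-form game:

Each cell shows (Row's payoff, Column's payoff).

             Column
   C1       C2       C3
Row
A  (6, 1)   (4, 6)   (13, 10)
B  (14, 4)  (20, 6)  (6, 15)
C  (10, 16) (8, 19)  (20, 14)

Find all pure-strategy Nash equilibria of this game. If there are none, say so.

Mark each player's best response to every combination of opponents' strategies; a profile where every player is best-responding is a pure Nash equilibrium.
Row against C1: payoffs 6, 14, 10 → best response B.
Row against C2: payoffs 4, 20, 8 → best response B.
Row against C3: payoffs 13, 6, 20 → best response C.
Column against A: payoffs 1, 6, 10 → best response C3.
Column against B: payoffs 4, 6, 15 → best response C3.
Column against C: payoffs 16, 19, 14 → best response C2.
No profile is a mutual best response for all players.

This game has no pure Nash equilibrium.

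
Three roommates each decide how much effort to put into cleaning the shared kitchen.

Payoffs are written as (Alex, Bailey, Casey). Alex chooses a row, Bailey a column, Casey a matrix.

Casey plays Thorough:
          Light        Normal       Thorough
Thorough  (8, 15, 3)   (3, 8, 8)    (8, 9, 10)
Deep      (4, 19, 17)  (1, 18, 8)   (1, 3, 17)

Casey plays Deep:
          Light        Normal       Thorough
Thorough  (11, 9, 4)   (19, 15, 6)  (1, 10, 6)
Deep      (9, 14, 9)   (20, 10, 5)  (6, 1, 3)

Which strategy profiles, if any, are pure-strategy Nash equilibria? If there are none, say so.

There is no pure-strategy Nash equilibrium.

For each player, find the best response to each opponent profile; mutual best responses are the pure NE.
Alex against (Light, Thorough): payoffs 8, 4 → best response Thorough.
Alex against (Light, Deep): payoffs 11, 9 → best response Thorough.
Alex against (Normal, Thorough): payoffs 3, 1 → best response Thorough.
Alex against (Normal, Deep): payoffs 19, 20 → best response Deep.
Alex against (Thorough, Thorough): payoffs 8, 1 → best response Thorough.
Alex against (Thorough, Deep): payoffs 1, 6 → best response Deep.
Bailey against (Thorough, Thorough): payoffs 15, 8, 9 → best response Light.
Bailey against (Thorough, Deep): payoffs 9, 15, 10 → best response Normal.
Bailey against (Deep, Thorough): payoffs 19, 18, 3 → best response Light.
Bailey against (Deep, Deep): payoffs 14, 10, 1 → best response Light.
Casey against (Thorough, Light): payoffs 3, 4 → best response Deep.
Casey against (Thorough, Normal): payoffs 8, 6 → best response Thorough.
Casey against (Thorough, Thorough): payoffs 10, 6 → best response Thorough.
Casey against (Deep, Light): payoffs 17, 9 → best response Thorough.
Casey against (Deep, Normal): payoffs 8, 5 → best response Thorough.
Casey against (Deep, Thorough): payoffs 17, 3 → best response Thorough.
No profile is a mutual best response for all players.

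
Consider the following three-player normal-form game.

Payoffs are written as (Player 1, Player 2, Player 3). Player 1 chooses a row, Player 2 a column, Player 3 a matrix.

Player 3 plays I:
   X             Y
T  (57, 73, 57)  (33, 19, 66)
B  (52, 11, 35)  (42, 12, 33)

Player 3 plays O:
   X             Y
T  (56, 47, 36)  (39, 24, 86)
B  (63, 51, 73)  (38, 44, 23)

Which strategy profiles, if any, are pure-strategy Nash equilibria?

The pure Nash equilibria are (T, X, I); (B, X, O); (B, Y, I).

(T, X, I): Player 1 gets 57, best alternative 52; Player 2 gets 73, best alternative 19; Player 3 gets 57, best alternative 36. No profitable deviation — NE.
(T, X, O): Player 1 can switch to B (56 → 63). Not NE.
(T, Y, I): Player 1 can switch to B (33 → 42). Not NE.
(T, Y, O): Player 2 can switch to X (24 → 47). Not NE.
(B, X, I): Player 1 can switch to T (52 → 57). Not NE.
(B, X, O): Player 1 gets 63, best alternative 56; Player 2 gets 51, best alternative 44; Player 3 gets 73, best alternative 35. No profitable deviation — NE.
(B, Y, I): Player 1 gets 42, best alternative 33; Player 2 gets 12, best alternative 11; Player 3 gets 33, best alternative 23. No profitable deviation — NE.
(B, Y, O): Player 1 can switch to T (38 → 39). Not NE.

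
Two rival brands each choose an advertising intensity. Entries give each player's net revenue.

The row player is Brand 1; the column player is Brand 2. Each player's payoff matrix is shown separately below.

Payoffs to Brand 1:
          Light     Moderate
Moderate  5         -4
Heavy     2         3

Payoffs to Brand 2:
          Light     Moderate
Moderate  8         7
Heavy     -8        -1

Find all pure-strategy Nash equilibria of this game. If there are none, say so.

(Moderate, Light): Brand 1 gets 5, best alternative 2; Brand 2 gets 8, best alternative 7. No profitable deviation — NE.
(Moderate, Moderate): Brand 1 can switch to Heavy (-4 → 3). Not NE.
(Heavy, Light): Brand 1 can switch to Moderate (2 → 5). Not NE.
(Heavy, Moderate): Brand 1 gets 3, best alternative -4; Brand 2 gets -1, best alternative -8. No profitable deviation — NE.

Pure-strategy Nash equilibria: (Moderate, Light) and (Heavy, Moderate)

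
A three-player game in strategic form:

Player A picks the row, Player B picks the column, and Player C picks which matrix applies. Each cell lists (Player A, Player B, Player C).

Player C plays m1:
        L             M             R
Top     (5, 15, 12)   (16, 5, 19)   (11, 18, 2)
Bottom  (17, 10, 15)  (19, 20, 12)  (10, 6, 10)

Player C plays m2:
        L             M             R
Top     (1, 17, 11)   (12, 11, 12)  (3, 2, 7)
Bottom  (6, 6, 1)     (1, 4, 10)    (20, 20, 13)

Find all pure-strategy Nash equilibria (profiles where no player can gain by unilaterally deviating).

(Top, L, m1): Player A can switch to Bottom (5 → 17). Not NE.
(Top, L, m2): Player A can switch to Bottom (1 → 6). Not NE.
(Top, M, m1): Player A can switch to Bottom (16 → 19). Not NE.
(Top, M, m2): Player B can switch to L (11 → 17). Not NE.
(Top, R, m1): Player C can switch to m2 (2 → 7). Not NE.
(Top, R, m2): Player A can switch to Bottom (3 → 20). Not NE.
(Bottom, L, m1): Player B can switch to M (10 → 20). Not NE.
(Bottom, L, m2): Player B can switch to R (6 → 20). Not NE.
(Bottom, M, m1): Player A gets 19, best alternative 16; Player B gets 20, best alternative 10; Player C gets 12, best alternative 10. No profitable deviation — NE.
(Bottom, M, m2): Player A can switch to Top (1 → 12). Not NE.
(Bottom, R, m1): Player A can switch to Top (10 → 11). Not NE.
(Bottom, R, m2): Player A gets 20, best alternative 3; Player B gets 20, best alternative 6; Player C gets 13, best alternative 10. No profitable deviation — NE.

(Bottom, M, m1) and (Bottom, R, m2)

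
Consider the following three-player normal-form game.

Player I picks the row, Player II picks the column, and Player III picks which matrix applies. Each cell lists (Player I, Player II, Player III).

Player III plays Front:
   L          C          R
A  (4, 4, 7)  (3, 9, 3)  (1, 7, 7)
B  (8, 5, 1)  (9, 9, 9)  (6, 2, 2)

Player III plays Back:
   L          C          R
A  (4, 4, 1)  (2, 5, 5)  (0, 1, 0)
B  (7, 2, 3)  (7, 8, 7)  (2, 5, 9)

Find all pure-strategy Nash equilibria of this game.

(B, C, Front)

For each player, find the best response to each opponent profile; mutual best responses are the pure NE.
Player I against (L, Front): payoffs 4, 8 → best response B.
Player I against (L, Back): payoffs 4, 7 → best response B.
Player I against (C, Front): payoffs 3, 9 → best response B.
Player I against (C, Back): payoffs 2, 7 → best response B.
Player I against (R, Front): payoffs 1, 6 → best response B.
Player I against (R, Back): payoffs 0, 2 → best response B.
Player II against (A, Front): payoffs 4, 9, 7 → best response C.
Player II against (A, Back): payoffs 4, 5, 1 → best response C.
Player II against (B, Front): payoffs 5, 9, 2 → best response C.
Player II against (B, Back): payoffs 2, 8, 5 → best response C.
Player III against (A, L): payoffs 7, 1 → best response Front.
Player III against (A, C): payoffs 3, 5 → best response Back.
Player III against (A, R): payoffs 7, 0 → best response Front.
Player III against (B, L): payoffs 1, 3 → best response Back.
Player III against (B, C): payoffs 9, 7 → best response Front.
Player III against (B, R): payoffs 2, 9 → best response Back.
Mutual best responses: (B, C, Front).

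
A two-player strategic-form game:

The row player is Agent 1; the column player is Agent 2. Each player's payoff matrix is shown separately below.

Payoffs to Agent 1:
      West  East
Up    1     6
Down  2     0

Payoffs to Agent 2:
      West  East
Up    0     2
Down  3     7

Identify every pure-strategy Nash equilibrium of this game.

Pure NE: (Up, East)

(Up, West): Agent 1 can switch to Down (1 → 2). Not NE.
(Up, East): Agent 1 gets 6, best alternative 0; Agent 2 gets 2, best alternative 0. No profitable deviation — NE.
(Down, West): Agent 2 can switch to East (3 → 7). Not NE.
(Down, East): Agent 1 can switch to Up (0 → 6). Not NE.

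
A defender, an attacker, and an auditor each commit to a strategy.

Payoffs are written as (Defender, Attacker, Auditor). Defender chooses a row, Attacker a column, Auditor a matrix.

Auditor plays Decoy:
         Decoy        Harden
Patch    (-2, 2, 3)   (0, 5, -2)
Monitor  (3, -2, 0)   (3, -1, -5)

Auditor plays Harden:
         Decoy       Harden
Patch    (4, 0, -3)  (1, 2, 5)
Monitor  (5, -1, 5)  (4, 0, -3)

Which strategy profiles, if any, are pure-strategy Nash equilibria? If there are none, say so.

Check each profile: it is a Nash equilibrium iff no player can strictly gain by switching unilaterally.
(Patch, Decoy, Decoy): Defender can switch to Monitor (-2 → 3). Not NE.
(Patch, Decoy, Harden): Defender can switch to Monitor (4 → 5). Not NE.
(Patch, Harden, Decoy): Defender can switch to Monitor (0 → 3). Not NE.
(Patch, Harden, Harden): Defender can switch to Monitor (1 → 4). Not NE.
(Monitor, Decoy, Decoy): Attacker can switch to Harden (-2 → -1). Not NE.
(Monitor, Decoy, Harden): Attacker can switch to Harden (-1 → 0). Not NE.
(Monitor, Harden, Decoy): Auditor can switch to Harden (-5 → -3). Not NE.
(Monitor, Harden, Harden): Defender gets 4, best alternative 1; Attacker gets 0, best alternative -1; Auditor gets -3, best alternative -5. No profitable deviation — NE.

Pure NE: (Monitor, Harden, Harden)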